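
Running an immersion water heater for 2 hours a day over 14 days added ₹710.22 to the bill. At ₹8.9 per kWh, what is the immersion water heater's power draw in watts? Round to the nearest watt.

2850 W

Energy = ₹710.22 ÷ ₹8.9/kWh = 79.8 kWh
Runtime = 2 h/day × 14 days = 28 h
Power = 79.8 kWh ÷ 28 h = 2.85 kW = 2850 W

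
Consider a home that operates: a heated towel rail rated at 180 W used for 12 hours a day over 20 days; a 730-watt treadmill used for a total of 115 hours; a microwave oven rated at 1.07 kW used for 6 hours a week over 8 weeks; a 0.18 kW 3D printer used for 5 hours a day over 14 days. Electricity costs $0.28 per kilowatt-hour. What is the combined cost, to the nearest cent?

heated towel rail: Runtime = 12 h/day × 20 days = 240 h
heated towel rail: 0.18 kW × 240 h = 43.2 kWh
treadmill: 0.73 kW × 115 h = 83.95 kWh
microwave oven: Runtime = 6 h/week × 8 weeks = 48 h
microwave oven: 1.07 kW × 48 h = 51.36 kWh
3D printer: Runtime = 5 h/day × 14 days = 70 h
3D printer: 0.18 kW × 70 h = 12.6 kWh
Total energy = 191.11 kWh
Cost = 191.11 × $0.28 = $53.51

$53.51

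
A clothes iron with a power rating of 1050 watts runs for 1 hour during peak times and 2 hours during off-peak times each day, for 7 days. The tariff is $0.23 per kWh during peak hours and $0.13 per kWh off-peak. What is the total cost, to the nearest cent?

$3.60

Peak energy = 1.05 kW × 1 h × 7 = 7.35 kWh
Off-peak energy = 1.05 kW × 2 h × 7 = 14.7 kWh
Cost = 7.35 × $0.23 + 14.7 × $0.13 = $1.6905 + $1.911 = $3.60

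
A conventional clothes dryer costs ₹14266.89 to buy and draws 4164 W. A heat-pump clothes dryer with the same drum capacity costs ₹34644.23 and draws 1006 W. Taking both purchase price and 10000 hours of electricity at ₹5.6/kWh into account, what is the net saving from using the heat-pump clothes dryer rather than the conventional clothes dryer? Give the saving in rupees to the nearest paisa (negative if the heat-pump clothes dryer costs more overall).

₹156470.66

conventional clothes dryer: ₹14266.89 + (4164/1000) kW × 10000 h × ₹5.6 = ₹14266.89 + ₹233184 = ₹247450.89
heat-pump clothes dryer: ₹34644.23 + (1006/1000) kW × 10000 h × ₹5.6 = ₹34644.23 + ₹56336 = ₹90980.23
Saving = ₹247450.89 − ₹90980.23 = ₹156470.66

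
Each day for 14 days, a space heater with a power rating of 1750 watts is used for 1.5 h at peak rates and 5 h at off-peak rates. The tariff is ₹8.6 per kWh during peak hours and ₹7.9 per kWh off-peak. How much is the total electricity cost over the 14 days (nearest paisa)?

₹1283.80

Peak energy = 1.75 kW × 1.5 h × 14 = 36.75 kWh
Off-peak energy = 1.75 kW × 5 h × 14 = 122.5 kWh
Cost = 36.75 × ₹8.6 + 122.5 × ₹7.9 = ₹316.05 + ₹967.75 = ₹1283.80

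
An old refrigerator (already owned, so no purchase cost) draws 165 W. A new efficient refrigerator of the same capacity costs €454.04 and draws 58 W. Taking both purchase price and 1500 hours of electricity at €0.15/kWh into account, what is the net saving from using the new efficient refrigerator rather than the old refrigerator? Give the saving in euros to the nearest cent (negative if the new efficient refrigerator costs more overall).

-€429.97

old refrigerator: €0.00 + (165/1000) kW × 1500 h × €0.15 = €0.00 + €37.125 = €37.125
new efficient refrigerator: €454.04 + (58/1000) kW × 1500 h × €0.15 = €454.04 + €13.05 = €467.09
Saving = €37.125 − €467.09 = −€429.965 → -€429.97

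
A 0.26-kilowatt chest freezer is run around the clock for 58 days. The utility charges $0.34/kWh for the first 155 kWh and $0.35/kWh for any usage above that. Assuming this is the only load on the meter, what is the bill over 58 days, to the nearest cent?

$125.12

Runtime = 24 h × 58 = 1392 h
Energy = 0.26 kW × 1392 h = 361.92 kWh
Tier 1 (0–155 kWh): 155 × $0.34 = $52.7
Above 155 kWh: 206.92 × $0.35 = $72.422
Bill = $125.12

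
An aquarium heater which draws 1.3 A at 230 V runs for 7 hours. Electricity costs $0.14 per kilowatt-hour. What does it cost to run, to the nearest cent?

$0.29

Power = 1.3 A × 230 V = 299 W = 0.299 kW
Energy = 0.299 kW × 7 h = 2.093 kWh
Cost = 2.093 kWh × $0.14/kWh = $0.29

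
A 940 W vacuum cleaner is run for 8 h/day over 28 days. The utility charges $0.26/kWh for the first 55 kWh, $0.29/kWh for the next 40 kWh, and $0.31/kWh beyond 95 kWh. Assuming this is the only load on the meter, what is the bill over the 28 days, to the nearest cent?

$61.72

Runtime = 8 h/day × 28 days = 224 h
Energy = 0.94 kW × 224 h = 210.56 kWh
Tier 1 (0–55 kWh): 55 × $0.26 = $14.3
Tier 2 (55–95 kWh): 40 × $0.29 = $11.6
Above 95 kWh: 115.56 × $0.31 = $35.8236
Bill = $61.72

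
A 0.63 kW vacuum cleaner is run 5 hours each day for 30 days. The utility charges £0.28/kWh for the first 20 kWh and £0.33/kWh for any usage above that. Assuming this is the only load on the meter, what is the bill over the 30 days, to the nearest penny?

Runtime = 5 h/day × 30 days = 150 h
Energy = 0.63 kW × 150 h = 94.5 kWh
Tier 1 (0–20 kWh): 20 × £0.28 = £5.6
Above 20 kWh: 74.5 × £0.33 = £24.585
Bill = £30.19

£30.19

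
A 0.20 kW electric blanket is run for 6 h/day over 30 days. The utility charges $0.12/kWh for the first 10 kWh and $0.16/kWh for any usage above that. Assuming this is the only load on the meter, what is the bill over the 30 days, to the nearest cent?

Runtime = 6 h/day × 30 days = 180 h
Energy = 0.2 kW × 180 h = 36 kWh
Tier 1 (0–10 kWh): 10 × $0.12 = $1.2
Above 10 kWh: 26 × $0.16 = $4.16
Bill = $5.36

$5.36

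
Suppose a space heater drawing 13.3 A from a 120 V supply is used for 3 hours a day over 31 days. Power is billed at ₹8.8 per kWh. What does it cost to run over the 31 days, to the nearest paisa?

₹1306.17

Power = 13.3 A × 120 V = 1596 W = 1.596 kW
Runtime = 3 h/day × 31 days = 93 h
Energy = 1.596 kW × 93 h = 148.428 kWh
Cost = 148.428 kWh × ₹8.8/kWh = ₹1306.17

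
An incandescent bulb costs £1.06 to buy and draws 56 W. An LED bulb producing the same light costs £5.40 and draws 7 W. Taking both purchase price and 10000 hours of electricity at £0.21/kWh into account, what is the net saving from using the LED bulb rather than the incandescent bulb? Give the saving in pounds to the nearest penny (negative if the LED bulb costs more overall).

incandescent bulb: £1.06 + (56/1000) kW × 10000 h × £0.21 = £1.06 + £117.6 = £118.66
LED bulb: £5.40 + (7/1000) kW × 10000 h × £0.21 = £5.40 + £14.7 = £20.1
Saving = £118.66 − £20.1 = £98.56

£98.56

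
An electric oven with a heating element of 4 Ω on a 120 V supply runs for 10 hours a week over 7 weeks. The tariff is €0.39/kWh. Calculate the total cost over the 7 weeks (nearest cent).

Power = V²/R = 120²/4 = 3600 W = 3.6 kW
Runtime = 10 h/week × 7 weeks = 70 h
Energy = 3.6 kW × 70 h = 252 kWh
Cost = 252 kWh × €0.39/kWh = €98.28

€98.28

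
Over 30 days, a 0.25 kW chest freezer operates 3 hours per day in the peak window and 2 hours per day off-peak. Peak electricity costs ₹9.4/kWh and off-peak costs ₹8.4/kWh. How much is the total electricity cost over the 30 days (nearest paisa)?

₹337.50

Peak energy = 0.25 kW × 3 h × 30 = 22.5 kWh
Off-peak energy = 0.25 kW × 2 h × 30 = 15 kWh
Cost = 22.5 × ₹9.4 + 15 × ₹8.4 = ₹211.5 + ₹126 = ₹337.50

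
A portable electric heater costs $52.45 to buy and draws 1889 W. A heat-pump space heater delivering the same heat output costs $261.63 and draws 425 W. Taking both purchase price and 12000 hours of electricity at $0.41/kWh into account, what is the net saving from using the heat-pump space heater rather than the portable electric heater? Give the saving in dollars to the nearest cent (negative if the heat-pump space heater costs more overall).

portable electric heater: $52.45 + (1889/1000) kW × 12000 h × $0.41 = $52.45 + $9293.88 = $9346.33
heat-pump space heater: $261.63 + (425/1000) kW × 12000 h × $0.41 = $261.63 + $2091 = $2352.63
Saving = $9346.33 − $2352.63 = $6993.7

$6993.70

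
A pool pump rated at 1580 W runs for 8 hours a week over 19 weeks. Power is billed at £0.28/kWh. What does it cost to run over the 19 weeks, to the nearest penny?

Runtime = 8 h/week × 19 weeks = 152 h
Energy = 1.58 kW × 152 h = 240.16 kWh
Cost = 240.16 kWh × £0.28/kWh = £67.24

£67.24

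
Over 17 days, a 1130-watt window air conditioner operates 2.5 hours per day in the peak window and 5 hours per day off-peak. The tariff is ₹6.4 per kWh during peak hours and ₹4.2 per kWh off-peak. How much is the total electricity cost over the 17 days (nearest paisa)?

₹710.77

Peak energy = 1.13 kW × 2.5 h × 17 = 48.025 kWh
Off-peak energy = 1.13 kW × 5 h × 17 = 96.05 kWh
Cost = 48.025 × ₹6.4 + 96.05 × ₹4.2 = ₹307.36 + ₹403.41 = ₹710.77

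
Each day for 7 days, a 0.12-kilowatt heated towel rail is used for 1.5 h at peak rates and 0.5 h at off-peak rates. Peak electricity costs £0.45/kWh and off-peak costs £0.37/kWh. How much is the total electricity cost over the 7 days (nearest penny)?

£0.72

Peak energy = 0.12 kW × 1.5 h × 7 = 1.26 kWh
Off-peak energy = 0.12 kW × 0.5 h × 7 = 0.42 kWh
Cost = 1.26 × £0.45 + 0.42 × £0.37 = £0.567 + £0.1554 = £0.72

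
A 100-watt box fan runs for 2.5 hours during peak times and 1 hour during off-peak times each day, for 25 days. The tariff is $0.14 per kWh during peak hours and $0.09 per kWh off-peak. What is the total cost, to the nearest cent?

$1.10

Peak energy = 0.1 kW × 2.5 h × 25 = 6.25 kWh
Off-peak energy = 0.1 kW × 1 h × 25 = 2.5 kWh
Cost = 6.25 × $0.14 + 2.5 × $0.09 = $0.875 + $0.225 = $1.10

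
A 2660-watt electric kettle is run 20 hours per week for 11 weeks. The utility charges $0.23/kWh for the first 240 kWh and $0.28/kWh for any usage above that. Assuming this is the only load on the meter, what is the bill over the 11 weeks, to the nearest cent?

Runtime = 20 h/week × 11 weeks = 220 h
Energy = 2.66 kW × 220 h = 585.2 kWh
Tier 1 (0–240 kWh): 240 × $0.23 = $55.2
Above 240 kWh: 345.2 × $0.28 = $96.656
Bill = $151.86

$151.86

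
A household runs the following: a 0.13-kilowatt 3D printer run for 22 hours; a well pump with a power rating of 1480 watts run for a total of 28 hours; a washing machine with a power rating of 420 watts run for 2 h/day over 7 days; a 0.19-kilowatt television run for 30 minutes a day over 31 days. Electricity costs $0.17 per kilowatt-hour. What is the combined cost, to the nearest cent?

$9.03

3D printer: 0.13 kW × 22 h = 2.86 kWh
well pump: 1.48 kW × 28 h = 41.44 kWh
washing machine: Runtime = 2 h/day × 7 days = 14 h
washing machine: 0.42 kW × 14 h = 5.88 kWh
television: Runtime = 30 min × 31 = 930 min = 15.5 h
television: 0.19 kW × 15.5 h = 2.945 kWh
Total energy = 53.125 kWh
Cost = 53.125 × $0.17 = $9.03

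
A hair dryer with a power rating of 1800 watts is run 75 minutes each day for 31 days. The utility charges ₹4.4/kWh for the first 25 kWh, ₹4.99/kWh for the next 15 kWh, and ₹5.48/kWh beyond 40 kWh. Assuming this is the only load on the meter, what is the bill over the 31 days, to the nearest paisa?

₹347.88

Runtime = 75 min × 31 = 2325 min = 38.75 h
Energy = 1.8 kW × 38.75 h = 69.75 kWh
Tier 1 (0–25 kWh): 25 × ₹4.4 = ₹110
Tier 2 (25–40 kWh): 15 × ₹4.99 = ₹74.85
Above 40 kWh: 29.75 × ₹5.48 = ₹163.03
Bill = ₹347.88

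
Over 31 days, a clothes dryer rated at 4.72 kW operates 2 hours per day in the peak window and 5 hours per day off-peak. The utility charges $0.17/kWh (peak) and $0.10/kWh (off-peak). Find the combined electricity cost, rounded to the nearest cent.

$122.91

Peak energy = 4.72 kW × 2 h × 31 = 292.64 kWh
Off-peak energy = 4.72 kW × 5 h × 31 = 731.6 kWh
Cost = 292.64 × $0.17 + 731.6 × $0.10 = $49.7488 + $73.16 = $122.91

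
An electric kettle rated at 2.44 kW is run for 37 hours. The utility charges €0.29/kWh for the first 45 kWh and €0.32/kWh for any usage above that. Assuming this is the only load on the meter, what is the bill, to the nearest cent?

Energy = 2.44 kW × 37 h = 90.28 kWh
Tier 1 (0–45 kWh): 45 × €0.29 = €13.05
Above 45 kWh: 45.28 × €0.32 = €14.4896
Bill = €27.54

€27.54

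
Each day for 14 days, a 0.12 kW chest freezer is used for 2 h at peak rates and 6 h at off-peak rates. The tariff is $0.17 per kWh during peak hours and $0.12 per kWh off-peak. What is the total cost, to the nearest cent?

$1.78

Peak energy = 0.12 kW × 2 h × 14 = 3.36 kWh
Off-peak energy = 0.12 kW × 6 h × 14 = 10.08 kWh
Cost = 3.36 × $0.17 + 10.08 × $0.12 = $0.5712 + $1.2096 = $1.78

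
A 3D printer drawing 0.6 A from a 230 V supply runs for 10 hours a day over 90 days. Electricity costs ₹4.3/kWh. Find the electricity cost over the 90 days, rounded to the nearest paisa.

Power = 0.6 A × 230 V = 138 W = 0.138 kW
Runtime = 10 h/day × 90 days = 900 h
Energy = 0.138 kW × 900 h = 124.2 kWh
Cost = 124.2 kWh × ₹4.3/kWh = ₹534.06

₹534.06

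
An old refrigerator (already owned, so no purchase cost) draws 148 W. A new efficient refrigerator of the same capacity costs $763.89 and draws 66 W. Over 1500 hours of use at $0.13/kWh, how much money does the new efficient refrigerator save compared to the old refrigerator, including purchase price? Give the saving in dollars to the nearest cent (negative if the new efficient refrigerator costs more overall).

-$747.90

old refrigerator: $0.00 + (148/1000) kW × 1500 h × $0.13 = $0.00 + $28.86 = $28.86
new efficient refrigerator: $763.89 + (66/1000) kW × 1500 h × $0.13 = $763.89 + $12.87 = $776.76
Saving = $28.86 − $776.76 = −$747.9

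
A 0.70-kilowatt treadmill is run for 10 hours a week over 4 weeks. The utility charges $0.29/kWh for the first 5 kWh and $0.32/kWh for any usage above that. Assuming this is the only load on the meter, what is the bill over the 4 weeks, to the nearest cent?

$8.81

Runtime = 10 h/week × 4 weeks = 40 h
Energy = 0.7 kW × 40 h = 28 kWh
Tier 1 (0–5 kWh): 5 × $0.29 = $1.45
Above 5 kWh: 23 × $0.32 = $7.36
Bill = $8.81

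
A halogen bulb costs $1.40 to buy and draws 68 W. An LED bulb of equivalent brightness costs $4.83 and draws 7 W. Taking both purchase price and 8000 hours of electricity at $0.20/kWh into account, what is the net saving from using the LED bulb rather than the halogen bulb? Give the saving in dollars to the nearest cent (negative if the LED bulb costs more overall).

$94.17

halogen bulb: $1.40 + (68/1000) kW × 8000 h × $0.20 = $1.40 + $108.8 = $110.2
LED bulb: $4.83 + (7/1000) kW × 8000 h × $0.20 = $4.83 + $11.2 = $16.03
Saving = $110.2 − $16.03 = $94.17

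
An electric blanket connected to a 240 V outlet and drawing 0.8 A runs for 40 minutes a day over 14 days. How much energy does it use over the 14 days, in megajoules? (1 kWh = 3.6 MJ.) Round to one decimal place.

Power = 0.8 A × 240 V = 192 W = 0.192 kW
Runtime = 40 min × 14 = 560 min = 9.333333… h
Energy = 0.192 kW × 9.333333… h = 1.792 kWh
= 1.792 × 3.6 MJ = 6.5 MJ

6.5 MJ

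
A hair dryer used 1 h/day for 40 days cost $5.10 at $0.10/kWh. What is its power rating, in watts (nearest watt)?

1275 W

Energy = $5.10 ÷ $0.10/kWh = 51 kWh
Runtime = 1 h/day × 40 days = 40 h
Power = 51 kWh ÷ 40 h = 1.275 kW = 1275 W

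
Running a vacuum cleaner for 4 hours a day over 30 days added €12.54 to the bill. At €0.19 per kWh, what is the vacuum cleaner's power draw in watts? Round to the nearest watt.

Energy = €12.54 ÷ €0.19/kWh = 66 kWh
Runtime = 4 h/day × 30 days = 120 h
Power = 66 kWh ÷ 120 h = 0.55 kW = 550 W

550 W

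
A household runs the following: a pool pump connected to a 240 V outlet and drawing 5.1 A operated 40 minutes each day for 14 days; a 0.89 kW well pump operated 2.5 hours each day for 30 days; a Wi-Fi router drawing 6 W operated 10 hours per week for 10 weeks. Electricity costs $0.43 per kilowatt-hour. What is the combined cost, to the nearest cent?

$33.87

pool pump: Power = 5.1 A × 240 V = 1224 W = 1.224 kW
pool pump: Runtime = 40 min × 14 = 560 min = 9.333333… h
pool pump: 1.224 kW × 9.333333… h = 11.424 kWh
well pump: Runtime = 2.5 h/day × 30 days = 75 h
well pump: 0.89 kW × 75 h = 66.75 kWh
Wi-Fi router: Runtime = 10 h/week × 10 weeks = 100 h
Wi-Fi router: 0.006 kW × 100 h = 0.6 kWh
Total energy = 78.774 kWh
Cost = 78.774 × $0.43 = $33.87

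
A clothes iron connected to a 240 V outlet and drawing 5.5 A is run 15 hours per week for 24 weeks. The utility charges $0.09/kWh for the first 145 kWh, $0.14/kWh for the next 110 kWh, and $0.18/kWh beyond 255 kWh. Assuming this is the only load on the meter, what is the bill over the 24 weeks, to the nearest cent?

Power = 5.5 A × 240 V = 1320 W = 1.32 kW
Runtime = 15 h/week × 24 weeks = 360 h
Energy = 1.32 kW × 360 h = 475.2 kWh
Tier 1 (0–145 kWh): 145 × $0.09 = $13.05
Tier 2 (145–255 kWh): 110 × $0.14 = $15.4
Above 255 kWh: 220.2 × $0.18 = $39.636
Bill = $68.09

$68.09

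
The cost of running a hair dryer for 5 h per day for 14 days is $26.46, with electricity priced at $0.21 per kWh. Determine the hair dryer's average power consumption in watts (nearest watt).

1800 W

Energy = $26.46 ÷ $0.21/kWh = 126 kWh
Runtime = 5 h/day × 14 days = 70 h
Power = 126 kWh ÷ 70 h = 1.8 kW = 1800 W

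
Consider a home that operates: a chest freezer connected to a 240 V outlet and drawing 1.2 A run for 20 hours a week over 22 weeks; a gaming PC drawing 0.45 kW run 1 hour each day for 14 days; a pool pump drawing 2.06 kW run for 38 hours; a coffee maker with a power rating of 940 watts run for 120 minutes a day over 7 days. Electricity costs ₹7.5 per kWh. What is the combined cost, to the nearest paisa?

chest freezer: Power = 1.2 A × 240 V = 288 W = 0.288 kW
chest freezer: Runtime = 20 h/week × 22 weeks = 440 h
chest freezer: 0.288 kW × 440 h = 126.72 kWh
gaming PC: Runtime = 1 h/day × 14 days = 14 h
gaming PC: 0.45 kW × 14 h = 6.3 kWh
pool pump: 2.06 kW × 38 h = 78.28 kWh
coffee maker: Runtime = 120 min × 7 = 840 min = 14 h
coffee maker: 0.94 kW × 14 h = 13.16 kWh
Total energy = 224.46 kWh
Cost = 224.46 × ₹7.5 = ₹1683.45

₹1683.45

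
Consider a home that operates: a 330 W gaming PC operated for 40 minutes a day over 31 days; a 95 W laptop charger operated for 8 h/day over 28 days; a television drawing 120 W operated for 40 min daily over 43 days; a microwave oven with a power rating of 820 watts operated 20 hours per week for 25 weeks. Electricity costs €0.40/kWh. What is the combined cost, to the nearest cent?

€176.62

gaming PC: Runtime = 40 min × 31 = 1240 min = 20.666666… h
gaming PC: 0.33 kW × 20.666666… h = 6.82 kWh
laptop charger: Runtime = 8 h/day × 28 days = 224 h
laptop charger: 0.095 kW × 224 h = 21.28 kWh
television: Runtime = 40 min × 43 = 1720 min = 28.666666… h
television: 0.12 kW × 28.666666… h = 3.44 kWh
microwave oven: Runtime = 20 h/week × 25 weeks = 500 h
microwave oven: 0.82 kW × 500 h = 410 kWh
Total energy = 441.54 kWh
Cost = 441.54 × €0.40 = €176.62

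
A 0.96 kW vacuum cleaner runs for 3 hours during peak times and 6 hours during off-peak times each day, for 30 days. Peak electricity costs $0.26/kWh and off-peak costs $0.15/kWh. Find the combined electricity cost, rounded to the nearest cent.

$48.38

Peak energy = 0.96 kW × 3 h × 30 = 86.4 kWh
Off-peak energy = 0.96 kW × 6 h × 30 = 172.8 kWh
Cost = 86.4 × $0.26 + 172.8 × $0.15 = $22.464 + $25.92 = $48.38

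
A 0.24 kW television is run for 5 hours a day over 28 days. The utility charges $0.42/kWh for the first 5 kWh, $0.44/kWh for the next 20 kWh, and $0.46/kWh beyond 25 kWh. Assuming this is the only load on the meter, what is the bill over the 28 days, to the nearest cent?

Runtime = 5 h/day × 28 days = 140 h
Energy = 0.24 kW × 140 h = 33.6 kWh
Tier 1 (0–5 kWh): 5 × $0.42 = $2.1
Tier 2 (5–25 kWh): 20 × $0.44 = $8.8
Above 25 kWh: 8.6 × $0.46 = $3.956
Bill = $14.86

$14.86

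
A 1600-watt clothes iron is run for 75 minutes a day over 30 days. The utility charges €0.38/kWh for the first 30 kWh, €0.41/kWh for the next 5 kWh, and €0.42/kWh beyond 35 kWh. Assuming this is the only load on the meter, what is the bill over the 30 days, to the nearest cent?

Runtime = 75 min × 30 = 2250 min = 37.5 h
Energy = 1.6 kW × 37.5 h = 60 kWh
Tier 1 (0–30 kWh): 30 × €0.38 = €11.4
Tier 2 (30–35 kWh): 5 × €0.41 = €2.05
Above 35 kWh: 25 × €0.42 = €10.5
Bill = €23.95

€23.95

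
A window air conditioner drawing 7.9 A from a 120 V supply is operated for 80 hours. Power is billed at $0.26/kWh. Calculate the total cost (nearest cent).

Power = 7.9 A × 120 V = 948 W = 0.948 kW
Energy = 0.948 kW × 80 h = 75.84 kWh
Cost = 75.84 kWh × $0.26/kWh = $19.72

$19.72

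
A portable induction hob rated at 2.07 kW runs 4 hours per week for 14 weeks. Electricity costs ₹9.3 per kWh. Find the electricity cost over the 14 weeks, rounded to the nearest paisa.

Runtime = 4 h/week × 14 weeks = 56 h
Energy = 2.07 kW × 56 h = 115.92 kWh
Cost = 115.92 kWh × ₹9.3/kWh = ₹1078.06

₹1078.06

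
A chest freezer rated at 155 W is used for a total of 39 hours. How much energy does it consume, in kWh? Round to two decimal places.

Energy = 0.155 kW × 39 h = 6.045 kWh ≈ 6.05 kWh

6.05 kWh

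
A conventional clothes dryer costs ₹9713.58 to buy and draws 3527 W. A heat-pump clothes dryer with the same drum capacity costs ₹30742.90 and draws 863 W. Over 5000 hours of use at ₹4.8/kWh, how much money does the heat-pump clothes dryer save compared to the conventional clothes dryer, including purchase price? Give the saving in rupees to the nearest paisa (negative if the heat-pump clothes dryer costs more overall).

conventional clothes dryer: ₹9713.58 + (3527/1000) kW × 5000 h × ₹4.8 = ₹9713.58 + ₹84648 = ₹94361.58
heat-pump clothes dryer: ₹30742.90 + (863/1000) kW × 5000 h × ₹4.8 = ₹30742.90 + ₹20712 = ₹51454.9
Saving = ₹94361.58 − ₹51454.9 = ₹42906.68

₹42906.68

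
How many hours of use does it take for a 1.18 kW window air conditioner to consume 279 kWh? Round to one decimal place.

Hours = 279 kWh ÷ 1.18 kW = 236.4 h

236.4 h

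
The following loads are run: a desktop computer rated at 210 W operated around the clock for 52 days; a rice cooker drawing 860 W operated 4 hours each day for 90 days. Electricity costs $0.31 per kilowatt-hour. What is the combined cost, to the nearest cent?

desktop computer: Runtime = 24 h × 52 = 1248 h
desktop computer: 0.21 kW × 1248 h = 262.08 kWh
rice cooker: Runtime = 4 h/day × 90 days = 360 h
rice cooker: 0.86 kW × 360 h = 309.6 kWh
Total energy = 571.68 kWh
Cost = 571.68 × $0.31 = $177.22

$177.22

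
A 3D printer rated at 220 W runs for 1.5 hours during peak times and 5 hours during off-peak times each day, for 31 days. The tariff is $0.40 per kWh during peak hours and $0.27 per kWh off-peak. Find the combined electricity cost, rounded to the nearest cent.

Peak energy = 0.22 kW × 1.5 h × 31 = 10.23 kWh
Off-peak energy = 0.22 kW × 5 h × 31 = 34.1 kWh
Cost = 10.23 × $0.40 + 34.1 × $0.27 = $4.092 + $9.207 = $13.30

$13.30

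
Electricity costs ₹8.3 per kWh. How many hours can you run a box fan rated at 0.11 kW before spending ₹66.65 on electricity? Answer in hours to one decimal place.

Energy available = ₹66.65 ÷ ₹8.3/kWh = 8.0301 kWh
Hours = 8.0301 kWh ÷ 0.11 kW = 73.0 h

73.0 h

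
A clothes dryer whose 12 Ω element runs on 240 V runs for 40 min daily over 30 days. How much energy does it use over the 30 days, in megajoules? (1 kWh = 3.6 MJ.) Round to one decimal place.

345.6 MJ

Power = V²/R = 240²/12 = 4800 W = 4.8 kW
Runtime = 40 min × 30 = 1200 min = 20 h
Energy = 4.8 kW × 20 h = 96 kWh
= 96 × 3.6 MJ = 345.6 MJ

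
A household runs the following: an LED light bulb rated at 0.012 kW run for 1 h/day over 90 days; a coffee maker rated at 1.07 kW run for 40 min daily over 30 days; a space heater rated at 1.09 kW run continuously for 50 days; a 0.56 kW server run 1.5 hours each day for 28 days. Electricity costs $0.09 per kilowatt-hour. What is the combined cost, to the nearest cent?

$121.86

LED light bulb: Runtime = 1 h/day × 90 days = 90 h
LED light bulb: 0.012 kW × 90 h = 1.08 kWh
coffee maker: Runtime = 40 min × 30 = 1200 min = 20 h
coffee maker: 1.07 kW × 20 h = 21.4 kWh
space heater: Runtime = 24 h × 50 = 1200 h
space heater: 1.09 kW × 1200 h = 1308 kWh
server: Runtime = 1.5 h/day × 28 days = 42 h
server: 0.56 kW × 42 h = 23.52 kWh
Total energy = 1354 kWh
Cost = 1354 × $0.09 = $121.86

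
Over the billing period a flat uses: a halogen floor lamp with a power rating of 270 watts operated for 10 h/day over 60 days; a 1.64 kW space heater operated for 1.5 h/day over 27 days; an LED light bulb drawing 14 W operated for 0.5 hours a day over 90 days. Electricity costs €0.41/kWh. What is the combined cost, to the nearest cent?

halogen floor lamp: Runtime = 10 h/day × 60 days = 600 h
halogen floor lamp: 0.27 kW × 600 h = 162 kWh
space heater: Runtime = 1.5 h/day × 27 days = 40.5 h
space heater: 1.64 kW × 40.5 h = 66.42 kWh
LED light bulb: Runtime = 0.5 h/day × 90 days = 45 h
LED light bulb: 0.014 kW × 45 h = 0.63 kWh
Total energy = 229.05 kWh
Cost = 229.05 × €0.41 = €93.91

€93.91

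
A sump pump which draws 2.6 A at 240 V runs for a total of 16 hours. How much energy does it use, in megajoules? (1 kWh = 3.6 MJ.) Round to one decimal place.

35.9 MJ

Power = 2.6 A × 240 V = 624 W = 0.624 kW
Energy = 0.624 kW × 16 h = 9.984 kWh
= 9.984 × 3.6 MJ = 35.9 MJ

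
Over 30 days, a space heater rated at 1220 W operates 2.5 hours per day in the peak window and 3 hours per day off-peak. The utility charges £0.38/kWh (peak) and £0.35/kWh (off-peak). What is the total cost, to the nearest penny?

£73.20

Peak energy = 1.22 kW × 2.5 h × 30 = 91.5 kWh
Off-peak energy = 1.22 kW × 3 h × 30 = 109.8 kWh
Cost = 91.5 × £0.38 + 109.8 × £0.35 = £34.77 + £38.43 = £73.20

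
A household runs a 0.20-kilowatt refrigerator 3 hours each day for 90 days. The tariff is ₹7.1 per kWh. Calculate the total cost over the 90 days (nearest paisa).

Runtime = 3 h/day × 90 days = 270 h
Energy = 0.2 kW × 270 h = 54 kWh
Cost = 54 kWh × ₹7.1/kWh = ₹383.40

₹383.40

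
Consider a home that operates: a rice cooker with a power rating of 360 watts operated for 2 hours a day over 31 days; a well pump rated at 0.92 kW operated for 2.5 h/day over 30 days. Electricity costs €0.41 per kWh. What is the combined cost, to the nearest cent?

€37.44

rice cooker: Runtime = 2 h/day × 31 days = 62 h
rice cooker: 0.36 kW × 62 h = 22.32 kWh
well pump: Runtime = 2.5 h/day × 30 days = 75 h
well pump: 0.92 kW × 75 h = 69 kWh
Total energy = 91.32 kWh
Cost = 91.32 × €0.41 = €37.44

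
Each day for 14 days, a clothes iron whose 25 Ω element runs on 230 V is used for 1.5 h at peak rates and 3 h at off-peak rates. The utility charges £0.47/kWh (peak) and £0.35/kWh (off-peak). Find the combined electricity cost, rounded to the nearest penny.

£51.99

Power = V²/R = 230²/25 = 2116 W = 2.116 kW
Peak energy = 2.116 kW × 1.5 h × 14 = 44.436 kWh
Off-peak energy = 2.116 kW × 3 h × 14 = 88.872 kWh
Cost = 44.436 × £0.47 + 88.872 × £0.35 = £20.88492 + £31.1052 = £51.99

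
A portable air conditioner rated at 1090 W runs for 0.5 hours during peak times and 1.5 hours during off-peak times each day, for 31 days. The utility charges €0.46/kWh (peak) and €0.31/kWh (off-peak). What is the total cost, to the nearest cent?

€23.48

Peak energy = 1.09 kW × 0.5 h × 31 = 16.895 kWh
Off-peak energy = 1.09 kW × 1.5 h × 31 = 50.685 kWh
Cost = 16.895 × €0.46 + 50.685 × €0.31 = €7.7717 + €15.71235 = €23.48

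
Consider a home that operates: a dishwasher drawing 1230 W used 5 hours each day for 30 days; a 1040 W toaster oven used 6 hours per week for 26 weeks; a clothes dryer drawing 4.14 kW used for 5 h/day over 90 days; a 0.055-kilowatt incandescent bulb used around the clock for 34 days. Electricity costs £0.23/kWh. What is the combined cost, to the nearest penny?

dishwasher: Runtime = 5 h/day × 30 days = 150 h
dishwasher: 1.23 kW × 150 h = 184.5 kWh
toaster oven: Runtime = 6 h/week × 26 weeks = 156 h
toaster oven: 1.04 kW × 156 h = 162.24 kWh
clothes dryer: Runtime = 5 h/day × 90 days = 450 h
clothes dryer: 4.14 kW × 450 h = 1863 kWh
incandescent bulb: Runtime = 24 h × 34 = 816 h
incandescent bulb: 0.055 kW × 816 h = 44.88 kWh
Total energy = 2254.62 kWh
Cost = 2254.62 × £0.23 = £518.56

£518.56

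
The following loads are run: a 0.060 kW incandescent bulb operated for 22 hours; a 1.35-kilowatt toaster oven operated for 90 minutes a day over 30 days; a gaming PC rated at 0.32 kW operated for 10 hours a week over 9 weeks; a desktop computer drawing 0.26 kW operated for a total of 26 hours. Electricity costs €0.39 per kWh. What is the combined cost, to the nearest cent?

incandescent bulb: 0.06 kW × 22 h = 1.32 kWh
toaster oven: Runtime = 90 min × 30 = 2700 min = 45 h
toaster oven: 1.35 kW × 45 h = 60.75 kWh
gaming PC: Runtime = 10 h/week × 9 weeks = 90 h
gaming PC: 0.32 kW × 90 h = 28.8 kWh
desktop computer: 0.26 kW × 26 h = 6.76 kWh
Total energy = 97.63 kWh
Cost = 97.63 × €0.39 = €38.08

€38.08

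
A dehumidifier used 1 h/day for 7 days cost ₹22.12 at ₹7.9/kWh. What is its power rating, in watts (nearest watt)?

Energy = ₹22.12 ÷ ₹7.9/kWh = 2.8 kWh
Runtime = 1 h/day × 7 days = 7 h
Power = 2.8 kWh ÷ 7 h = 0.4 kW = 400 W

400 W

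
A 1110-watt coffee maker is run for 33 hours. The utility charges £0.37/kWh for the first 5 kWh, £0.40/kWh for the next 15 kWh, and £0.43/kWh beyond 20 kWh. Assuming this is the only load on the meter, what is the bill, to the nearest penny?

Energy = 1.11 kW × 33 h = 36.63 kWh
Tier 1 (0–5 kWh): 5 × £0.37 = £1.85
Tier 2 (5–20 kWh): 15 × £0.40 = £6
Above 20 kWh: 16.63 × £0.43 = £7.1509
Bill = £15.00

£15.00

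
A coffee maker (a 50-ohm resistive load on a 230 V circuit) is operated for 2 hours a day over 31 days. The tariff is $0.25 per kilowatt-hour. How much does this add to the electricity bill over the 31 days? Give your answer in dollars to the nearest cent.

$16.40

Power = V²/R = 230²/50 = 1058 W = 1.058 kW
Runtime = 2 h/day × 31 days = 62 h
Energy = 1.058 kW × 62 h = 65.596 kWh
Cost = 65.596 kWh × $0.25/kWh = $16.40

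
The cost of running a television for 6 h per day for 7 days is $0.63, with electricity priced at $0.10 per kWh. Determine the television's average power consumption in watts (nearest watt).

Energy = $0.63 ÷ $0.10/kWh = 6.3 kWh
Runtime = 6 h/day × 7 days = 42 h
Power = 6.3 kWh ÷ 42 h = 0.15 kW = 150 W

150 W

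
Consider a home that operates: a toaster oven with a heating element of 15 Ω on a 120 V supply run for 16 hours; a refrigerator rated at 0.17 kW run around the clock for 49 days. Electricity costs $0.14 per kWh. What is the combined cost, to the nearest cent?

$30.14

toaster oven: Power = V²/R = 120²/15 = 960 W = 0.96 kW
toaster oven: 0.96 kW × 16 h = 15.36 kWh
refrigerator: Runtime = 24 h × 49 = 1176 h
refrigerator: 0.17 kW × 1176 h = 199.92 kWh
Total energy = 215.28 kWh
Cost = 215.28 × $0.14 = $30.14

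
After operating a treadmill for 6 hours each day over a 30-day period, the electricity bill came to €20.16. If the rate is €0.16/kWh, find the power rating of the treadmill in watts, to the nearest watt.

Energy = €20.16 ÷ €0.16/kWh = 126 kWh
Runtime = 6 h/day × 30 days = 180 h
Power = 126 kWh ÷ 180 h = 0.7 kW = 700 W

700 W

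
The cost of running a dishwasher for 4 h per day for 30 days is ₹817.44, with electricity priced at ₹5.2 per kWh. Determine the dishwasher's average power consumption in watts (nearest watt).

Energy = ₹817.44 ÷ ₹5.2/kWh = 157.2 kWh
Runtime = 4 h/day × 30 days = 120 h
Power = 157.2 kWh ÷ 120 h = 1.31 kW = 1310 W

1310 W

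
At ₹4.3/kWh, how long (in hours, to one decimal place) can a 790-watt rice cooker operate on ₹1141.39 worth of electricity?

Energy available = ₹1141.39 ÷ ₹4.3/kWh = 265.4395 kWh
Hours = 265.4395 kWh ÷ 0.79 kW = 336.0 h

336.0 h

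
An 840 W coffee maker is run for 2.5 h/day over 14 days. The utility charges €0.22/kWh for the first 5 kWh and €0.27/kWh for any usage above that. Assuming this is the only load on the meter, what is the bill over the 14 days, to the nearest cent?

Runtime = 2.5 h/day × 14 days = 35 h
Energy = 0.84 kW × 35 h = 29.4 kWh
Tier 1 (0–5 kWh): 5 × €0.22 = €1.1
Above 5 kWh: 24.4 × €0.27 = €6.588
Bill = €7.69

€7.69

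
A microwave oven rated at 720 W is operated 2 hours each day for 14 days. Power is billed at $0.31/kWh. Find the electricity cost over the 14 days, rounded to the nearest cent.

Runtime = 2 h/day × 14 days = 28 h
Energy = 0.72 kW × 28 h = 20.16 kWh
Cost = 20.16 kWh × $0.31/kWh = $6.25

$6.25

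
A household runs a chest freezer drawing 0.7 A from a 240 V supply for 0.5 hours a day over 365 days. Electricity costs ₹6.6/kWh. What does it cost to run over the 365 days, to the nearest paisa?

₹202.36

Power = 0.7 A × 240 V = 168 W = 0.168 kW
Runtime = 0.5 h/day × 365 days = 182.5 h
Energy = 0.168 kW × 182.5 h = 30.66 kWh
Cost = 30.66 kWh × ₹6.6/kWh = ₹202.36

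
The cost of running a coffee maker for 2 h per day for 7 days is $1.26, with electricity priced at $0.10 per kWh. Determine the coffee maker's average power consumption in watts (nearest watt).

900 W

Energy = $1.26 ÷ $0.10/kWh = 12.6 kWh
Runtime = 2 h/day × 7 days = 14 h
Power = 12.6 kWh ÷ 14 h = 0.9 kW = 900 W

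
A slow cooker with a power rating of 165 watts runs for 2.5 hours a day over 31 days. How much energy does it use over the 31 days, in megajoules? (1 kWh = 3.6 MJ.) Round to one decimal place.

Runtime = 2.5 h/day × 31 days = 77.5 h
Energy = 0.165 kW × 77.5 h = 12.7875 kWh
= 12.7875 × 3.6 MJ = 46.0 MJ

46.0 MJ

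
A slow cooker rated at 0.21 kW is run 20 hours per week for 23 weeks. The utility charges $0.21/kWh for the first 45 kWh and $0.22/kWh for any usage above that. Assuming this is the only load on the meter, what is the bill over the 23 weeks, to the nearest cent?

Runtime = 20 h/week × 23 weeks = 460 h
Energy = 0.21 kW × 460 h = 96.6 kWh
Tier 1 (0–45 kWh): 45 × $0.21 = $9.45
Above 45 kWh: 51.6 × $0.22 = $11.352
Bill = $20.80

$20.80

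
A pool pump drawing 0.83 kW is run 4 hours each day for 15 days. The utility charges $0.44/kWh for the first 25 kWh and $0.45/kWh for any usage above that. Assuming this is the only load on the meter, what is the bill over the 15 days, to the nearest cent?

Runtime = 4 h/day × 15 days = 60 h
Energy = 0.83 kW × 60 h = 49.8 kWh
Tier 1 (0–25 kWh): 25 × $0.44 = $11
Above 25 kWh: 24.8 × $0.45 = $11.16
Bill = $22.16

$22.16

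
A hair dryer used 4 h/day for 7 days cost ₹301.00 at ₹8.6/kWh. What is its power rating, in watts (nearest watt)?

Energy = ₹301.00 ÷ ₹8.6/kWh = 35 kWh
Runtime = 4 h/day × 7 days = 28 h
Power = 35 kWh ÷ 28 h = 1.25 kW = 1250 W

1250 W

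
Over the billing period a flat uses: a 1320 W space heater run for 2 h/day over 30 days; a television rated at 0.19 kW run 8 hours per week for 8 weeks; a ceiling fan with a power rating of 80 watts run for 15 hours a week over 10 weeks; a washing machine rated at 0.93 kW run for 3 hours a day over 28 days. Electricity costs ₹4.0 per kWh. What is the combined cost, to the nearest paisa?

space heater: Runtime = 2 h/day × 30 days = 60 h
space heater: 1.32 kW × 60 h = 79.2 kWh
television: Runtime = 8 h/week × 8 weeks = 64 h
television: 0.19 kW × 64 h = 12.16 kWh
ceiling fan: Runtime = 15 h/week × 10 weeks = 150 h
ceiling fan: 0.08 kW × 150 h = 12 kWh
washing machine: Runtime = 3 h/day × 28 days = 84 h
washing machine: 0.93 kW × 84 h = 78.12 kWh
Total energy = 181.48 kWh
Cost = 181.48 × ₹4.0 = ₹725.92

₹725.92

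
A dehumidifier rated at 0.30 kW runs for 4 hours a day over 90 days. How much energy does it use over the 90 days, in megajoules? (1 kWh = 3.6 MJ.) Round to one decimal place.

388.8 MJ

Runtime = 4 h/day × 90 days = 360 h
Energy = 0.3 kW × 360 h = 108 kWh
= 108 × 3.6 MJ = 388.8 MJ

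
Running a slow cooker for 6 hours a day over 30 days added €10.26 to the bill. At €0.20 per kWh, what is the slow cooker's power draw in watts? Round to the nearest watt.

285 W

Energy = €10.26 ÷ €0.20/kWh = 51.3 kWh
Runtime = 6 h/day × 30 days = 180 h
Power = 51.3 kWh ÷ 180 h = 0.285 kW = 285 W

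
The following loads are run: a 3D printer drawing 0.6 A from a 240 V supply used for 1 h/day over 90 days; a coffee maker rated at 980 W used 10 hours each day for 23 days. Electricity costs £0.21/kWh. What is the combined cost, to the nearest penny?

3D printer: Power = 0.6 A × 240 V = 144 W = 0.144 kW
3D printer: Runtime = 1 h/day × 90 days = 90 h
3D printer: 0.144 kW × 90 h = 12.96 kWh
coffee maker: Runtime = 10 h/day × 23 days = 230 h
coffee maker: 0.98 kW × 230 h = 225.4 kWh
Total energy = 238.36 kWh
Cost = 238.36 × £0.21 = £50.06

£50.06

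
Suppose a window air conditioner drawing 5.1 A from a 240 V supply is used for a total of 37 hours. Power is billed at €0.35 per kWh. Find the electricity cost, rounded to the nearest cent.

Power = 5.1 A × 240 V = 1224 W = 1.224 kW
Energy = 1.224 kW × 37 h = 45.288 kWh
Cost = 45.288 kWh × €0.35/kWh = €15.85

€15.85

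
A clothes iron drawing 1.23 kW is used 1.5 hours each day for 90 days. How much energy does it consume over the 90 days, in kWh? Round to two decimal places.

166.05 kWh

Runtime = 1.5 h/day × 90 days = 135 h
Energy = 1.23 kW × 135 h = 166.05 kWh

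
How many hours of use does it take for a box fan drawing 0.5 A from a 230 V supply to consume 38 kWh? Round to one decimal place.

330.4 h

Power = 0.5 A × 230 V = 115 W = 0.115 kW
Hours = 38 kWh ÷ 0.115 kW = 330.4 h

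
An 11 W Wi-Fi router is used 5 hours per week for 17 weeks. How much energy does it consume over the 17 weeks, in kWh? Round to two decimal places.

0.94 kWh

Runtime = 5 h/week × 17 weeks = 85 h
Energy = 0.011 kW × 85 h = 0.935 kWh ≈ 0.94 kWh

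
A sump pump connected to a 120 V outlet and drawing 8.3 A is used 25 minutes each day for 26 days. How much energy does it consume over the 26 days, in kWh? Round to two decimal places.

10.79 kWh

Power = 8.3 A × 120 V = 996 W = 0.996 kW
Runtime = 25 min × 26 = 650 min = 10.833333… h
Energy = 0.996 kW × 10.833333… h = 10.79 kWh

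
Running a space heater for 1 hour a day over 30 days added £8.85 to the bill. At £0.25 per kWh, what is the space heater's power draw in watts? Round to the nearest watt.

Energy = £8.85 ÷ £0.25/kWh = 35.4 kWh
Runtime = 1 h/day × 30 days = 30 h
Power = 35.4 kWh ÷ 30 h = 1.18 kW = 1180 W

1180 W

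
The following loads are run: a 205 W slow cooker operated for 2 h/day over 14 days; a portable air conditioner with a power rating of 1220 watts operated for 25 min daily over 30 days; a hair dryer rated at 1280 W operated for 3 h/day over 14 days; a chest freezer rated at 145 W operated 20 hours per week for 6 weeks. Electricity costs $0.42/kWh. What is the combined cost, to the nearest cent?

slow cooker: Runtime = 2 h/day × 14 days = 28 h
slow cooker: 0.205 kW × 28 h = 5.74 kWh
portable air conditioner: Runtime = 25 min × 30 = 750 min = 12.5 h
portable air conditioner: 1.22 kW × 12.5 h = 15.25 kWh
hair dryer: Runtime = 3 h/day × 14 days = 42 h
hair dryer: 1.28 kW × 42 h = 53.76 kWh
chest freezer: Runtime = 20 h/week × 6 weeks = 120 h
chest freezer: 0.145 kW × 120 h = 17.4 kWh
Total energy = 92.15 kWh
Cost = 92.15 × $0.42 = $38.70

$38.70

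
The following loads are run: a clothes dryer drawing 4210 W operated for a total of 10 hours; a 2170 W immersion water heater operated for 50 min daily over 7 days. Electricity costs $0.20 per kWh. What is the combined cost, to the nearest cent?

clothes dryer: 4.21 kW × 10 h = 42.1 kWh
immersion water heater: Runtime = 50 min × 7 = 350 min = 5.833333… h
immersion water heater: 2.17 kW × 5.833333… h = 12.658333… kWh
Total energy = 54.758333… kWh
Cost = 54.758333… × $0.20 = $10.95

$10.95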